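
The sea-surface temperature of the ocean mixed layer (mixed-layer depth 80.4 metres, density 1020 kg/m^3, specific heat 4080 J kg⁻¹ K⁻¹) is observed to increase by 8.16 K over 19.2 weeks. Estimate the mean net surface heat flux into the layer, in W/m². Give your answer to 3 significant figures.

235

Areal heat capacity C = ρ c_p D = 1020 × 4080 × 80.4 = 3.35×10^8 J m⁻² K⁻¹.
Required heat per unit area: Q = C ΔT = 3.35×10^8 × 8.16 = 2.73×10^9 J/m².
Flux F = Q / Δt = 2.73×10^9 / 1.16×10^7 s = 235 W/m².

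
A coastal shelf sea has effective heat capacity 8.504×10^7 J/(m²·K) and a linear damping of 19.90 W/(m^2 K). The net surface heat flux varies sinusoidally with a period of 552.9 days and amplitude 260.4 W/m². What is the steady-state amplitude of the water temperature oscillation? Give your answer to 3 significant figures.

Areal heat capacity C = 8.504×10^7 J/(m²·K) (given).
Angular frequency ω = 2π / T = 2π / 4.78×10^7 s = 1.32×10^-7 s⁻¹.
√((Cω)² + λ²) = √((11.2)² + 19.90²) = 22.8 W/(m²·K).
Amplitude A = F₀ / √((Cω)²+λ²) = 260.4 / 22.8 = 11.4 K.

11.4 K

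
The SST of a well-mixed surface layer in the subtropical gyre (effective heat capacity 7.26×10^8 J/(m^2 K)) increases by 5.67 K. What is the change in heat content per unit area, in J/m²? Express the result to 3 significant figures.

4.12×10^9

Areal heat capacity C = 7.26×10^8 J/(m^2 K) (given).
ΔQ = C ΔT = 7.26×10^8 × 5.67 = 4.12×10^9 J/m².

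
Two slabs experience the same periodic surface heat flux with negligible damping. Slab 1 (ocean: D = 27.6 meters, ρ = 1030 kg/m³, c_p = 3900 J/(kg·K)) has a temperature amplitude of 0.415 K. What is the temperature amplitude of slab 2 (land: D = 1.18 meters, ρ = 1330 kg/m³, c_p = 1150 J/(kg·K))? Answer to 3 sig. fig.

C_ocean = 1.11×10^8 J/(m²·K); C_land = 1.80×10^6 J/(m²·K).
A ∝ 1/C ⇒ A_land = A_ocean × C_ocean/C_land = 0.415 × 61.4 = 25.5 K.

25.5 K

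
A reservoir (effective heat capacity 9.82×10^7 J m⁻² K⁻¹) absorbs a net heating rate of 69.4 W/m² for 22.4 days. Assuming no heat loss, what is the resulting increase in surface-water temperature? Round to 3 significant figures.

1.37 K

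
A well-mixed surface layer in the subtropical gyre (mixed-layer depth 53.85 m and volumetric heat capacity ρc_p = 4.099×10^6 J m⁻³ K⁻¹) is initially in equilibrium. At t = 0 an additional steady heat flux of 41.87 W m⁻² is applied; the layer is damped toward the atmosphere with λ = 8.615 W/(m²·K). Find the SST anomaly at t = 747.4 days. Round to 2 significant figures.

4.5 K

Areal heat capacity C = ρc_p × D = 4.099×10^6 × 53.85 = 2.21×10^8 J/(m^2 K).
τ = C / λ = 2.21×10^8 / 8.615 = 2.56×10^7 s.
Equilibrium anomaly ΔT_eq = F / λ = 41.87 / 8.615 = 4.86 K.
t = 747.4 days = 6.46×10^7 s, so t/τ = 2.52.
ΔT(t) = ΔT_eq (1 − e^(−t/τ)) = 4.86 × (1 − e^−2.52) = 4.47 K.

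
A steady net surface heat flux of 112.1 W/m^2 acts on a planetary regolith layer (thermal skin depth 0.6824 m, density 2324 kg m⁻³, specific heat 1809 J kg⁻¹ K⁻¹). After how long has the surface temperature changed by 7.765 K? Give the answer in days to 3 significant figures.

Areal heat capacity C = ρ c_p D = 2324 × 1809 × 0.6824 = 2.87×10^6 J/(m^2 K).
Time required: Δt = C ΔT / F = 2.87×10^6 × 7.765 / 112.1 = 1.99×10^5 s.
In days: 1.99×10^5 s / (86400 s/day) = 2.30 days.

2.30 days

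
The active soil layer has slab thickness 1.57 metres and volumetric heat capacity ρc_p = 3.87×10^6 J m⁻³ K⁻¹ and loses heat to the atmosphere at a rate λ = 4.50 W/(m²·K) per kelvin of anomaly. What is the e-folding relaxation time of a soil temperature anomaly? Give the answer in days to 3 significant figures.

15.6 days

Areal heat capacity C = ρc_p × D = 3.87×10^6 × 1.57 = 6.08×10^6 J/(m²·K).
Relaxation time τ = C / λ = 6.08×10^6 / 4.50 = 1.35×10^6 s.
In days: 1.35×10^6 s / (86400 s/day) = 15.6 days.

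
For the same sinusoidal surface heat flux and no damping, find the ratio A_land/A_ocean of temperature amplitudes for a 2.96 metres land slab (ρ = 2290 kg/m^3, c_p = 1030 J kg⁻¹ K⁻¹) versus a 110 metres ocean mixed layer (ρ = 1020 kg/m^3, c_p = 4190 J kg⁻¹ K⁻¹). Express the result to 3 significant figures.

67.3

C_ocean = 1020 × 4190 × 110 = 4.70×10^8 J/(m²·K).
C_land = 2290 × 1030 × 2.96 = 6.98×10^6 J/(m²·K).
Undamped amplitude ∝ 1/C, so A_land/A_ocean = C_ocean/C_land = 67.3.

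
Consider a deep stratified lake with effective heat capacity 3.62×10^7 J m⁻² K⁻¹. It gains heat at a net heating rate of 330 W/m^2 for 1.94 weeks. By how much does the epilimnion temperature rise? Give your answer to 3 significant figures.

10.7 K

Areal heat capacity C = 3.62×10^7 J m⁻² K⁻¹ (given).
Net heat input Q = F Δt = 330 × (1.94 weeks × 6.048×10^5 s/week) = 3.87×10^8 J/m².
ΔT = Q / C = 3.87×10^8 / 3.62×10^7 = 10.7 K.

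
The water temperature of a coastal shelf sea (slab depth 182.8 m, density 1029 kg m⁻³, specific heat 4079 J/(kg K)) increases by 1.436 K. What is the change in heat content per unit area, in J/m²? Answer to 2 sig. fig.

Areal heat capacity C = ρ c_p D = 1029 × 4079 × 182.8 = 7.67×10^8 J/(m²·K).
ΔQ = C ΔT = 7.67×10^8 × 1.436 = 1.10×10^9 J/m².

1.1×10^9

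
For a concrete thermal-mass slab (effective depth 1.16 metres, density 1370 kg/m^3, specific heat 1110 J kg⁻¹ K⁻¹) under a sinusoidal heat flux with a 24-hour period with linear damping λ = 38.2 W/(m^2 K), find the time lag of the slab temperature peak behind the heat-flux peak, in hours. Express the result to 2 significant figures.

Areal heat capacity C = ρ c_p D = 1370 × 1110 × 1.16 = 1.76×10^6 J/(m²·K).
ω = 2π / 86400 s = 7.27×10^-5 s⁻¹.
Phase lag φ = arctan(Cω/λ) = arctan(128/38.2) = 1.28 rad.
Time lag = φ / ω = 1.28 / 7.27×10^-5 = 17600 s = 4.89 hours.

4.9 hours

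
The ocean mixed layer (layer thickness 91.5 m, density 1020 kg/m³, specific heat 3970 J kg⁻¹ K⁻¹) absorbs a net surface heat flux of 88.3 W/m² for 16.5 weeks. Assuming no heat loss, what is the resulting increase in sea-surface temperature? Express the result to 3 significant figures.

2.38 K

Areal heat capacity C = ρ c_p D = 1020 × 3970 × 91.5 = 3.71×10^8 J m⁻² K⁻¹.
Net heat input Q = F Δt = 88.3 × (16.5 weeks × 6.048×10^5 s/week) = 8.81×10^8 J/m².
ΔT = Q / C = 8.81×10^8 / 3.71×10^8 = 2.38 K.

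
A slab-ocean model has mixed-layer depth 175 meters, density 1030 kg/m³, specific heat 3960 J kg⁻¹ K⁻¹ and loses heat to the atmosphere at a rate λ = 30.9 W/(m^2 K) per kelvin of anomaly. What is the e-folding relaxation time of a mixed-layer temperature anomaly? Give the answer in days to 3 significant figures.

267 days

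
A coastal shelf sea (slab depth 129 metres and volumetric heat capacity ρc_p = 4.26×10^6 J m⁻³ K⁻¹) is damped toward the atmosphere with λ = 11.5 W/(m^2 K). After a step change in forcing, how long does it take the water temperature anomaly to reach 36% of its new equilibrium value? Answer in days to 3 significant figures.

247 days

Areal heat capacity C = ρc_p × D = 4.26×10^6 × 129 = 5.50×10^8 J/(m^2 K).
τ = C / λ = 5.50×10^8 / 11.5 = 4.78×10^7 s.
Fraction reached: 1 − e^(−t/τ) = 0.36 ⇒ t = −τ ln(1 − 0.36) = τ × 0.446.
t = 2.13×10^7 s = 247 days.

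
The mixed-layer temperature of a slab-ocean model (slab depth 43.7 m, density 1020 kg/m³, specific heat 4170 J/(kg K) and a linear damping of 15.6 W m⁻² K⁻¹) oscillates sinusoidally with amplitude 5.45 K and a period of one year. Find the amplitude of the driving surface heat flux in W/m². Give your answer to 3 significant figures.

219

Areal heat capacity C = ρ c_p D = 1020 × 4170 × 43.7 = 1.86×10^8 J/(m^2 K).
ω = 2π / 3.15×10^7 s = 1.99×10^-7 s⁻¹.
√((Cω)² + λ²) = √((37.0)² + 15.6²) = 40.2 W/(m²·K).
F₀ = A × √((Cω)²+λ²) = 5.45 × 40.2 = 219 W/m².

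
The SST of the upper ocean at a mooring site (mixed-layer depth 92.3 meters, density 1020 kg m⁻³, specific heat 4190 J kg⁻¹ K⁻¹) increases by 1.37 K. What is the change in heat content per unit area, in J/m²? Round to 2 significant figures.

Areal heat capacity C = ρ c_p D = 1020 × 4190 × 92.3 = 3.94×10^8 J/(m^2 K).
ΔQ = C ΔT = 3.94×10^8 × 1.37 = 5.40×10^8 J/m².

5.4×10^8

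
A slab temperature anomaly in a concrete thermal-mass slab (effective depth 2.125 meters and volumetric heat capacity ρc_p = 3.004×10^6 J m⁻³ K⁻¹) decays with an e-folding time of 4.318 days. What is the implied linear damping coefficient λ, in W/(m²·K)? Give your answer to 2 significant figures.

Areal heat capacity C = ρc_p × D = 3.004×10^6 × 2.125 = 6.38×10^6 J/(m^2 K).
τ = 4.318 days = 3.73×10^5 s.
λ = C / τ = 6.38×10^6 / 3.73×10^5 = 17.1 W/(m²·K).

17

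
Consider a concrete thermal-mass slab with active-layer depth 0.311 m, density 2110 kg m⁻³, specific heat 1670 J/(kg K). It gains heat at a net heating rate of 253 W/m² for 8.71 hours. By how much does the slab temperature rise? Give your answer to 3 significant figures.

Areal heat capacity C = ρ c_p D = 2110 × 1670 × 0.311 = 1.10×10^6 J/(m²·K).
Net heat input Q = F Δt = 253 × (8.71 hours × 3600 s/hour) = 7.93×10^6 J/m².
ΔT = Q / C = 7.93×10^6 / 1.10×10^6 = 7.24 K.

7.24 K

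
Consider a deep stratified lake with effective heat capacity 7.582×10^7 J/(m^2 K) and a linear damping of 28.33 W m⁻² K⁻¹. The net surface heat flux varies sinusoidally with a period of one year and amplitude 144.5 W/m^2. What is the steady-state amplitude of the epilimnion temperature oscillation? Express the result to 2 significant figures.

Areal heat capacity C = 7.582×10^7 J/(m^2 K) (given).
Angular frequency ω = 2π / T = 2π / 3.15×10^7 s = 1.99×10^-7 s⁻¹.
√((Cω)² + λ²) = √((15.1)² + 28.33²) = 32.1 W/(m²·K).
Amplitude A = F₀ / √((Cω)²+λ²) = 144.5 / 32.1 = 4.50 K.

4.5 K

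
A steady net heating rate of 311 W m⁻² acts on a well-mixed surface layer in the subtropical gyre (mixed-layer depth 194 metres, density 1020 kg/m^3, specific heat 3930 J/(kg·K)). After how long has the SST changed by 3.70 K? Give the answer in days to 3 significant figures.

107 days

Areal heat capacity C = ρ c_p D = 1020 × 3930 × 194 = 7.78×10^8 J/(m^2 K).
Time required: Δt = C ΔT / F = 7.78×10^8 × 3.70 / 311 = 9.25×10^6 s.
In days: 9.25×10^6 s / (86400 s/day) = 107 days.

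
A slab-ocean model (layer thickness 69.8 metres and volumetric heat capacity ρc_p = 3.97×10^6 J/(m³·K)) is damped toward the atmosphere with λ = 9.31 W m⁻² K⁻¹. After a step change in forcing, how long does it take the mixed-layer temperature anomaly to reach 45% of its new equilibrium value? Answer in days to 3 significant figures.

Areal heat capacity C = ρc_p × D = 3.97×10^6 × 69.8 = 2.77×10^8 J/(m²·K).
τ = C / λ = 2.77×10^8 / 9.31 = 2.98×10^7 s.
Fraction reached: 1 − e^(−t/τ) = 0.45 ⇒ t = −τ ln(1 − 0.45) = τ × 0.598.
t = 1.78×10^7 s = 206 days.

206 days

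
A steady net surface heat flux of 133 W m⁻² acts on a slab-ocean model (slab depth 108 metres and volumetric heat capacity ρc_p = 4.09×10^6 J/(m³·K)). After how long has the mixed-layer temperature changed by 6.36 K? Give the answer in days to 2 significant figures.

Areal heat capacity C = ρc_p × D = 4.09×10^6 × 108 = 4.42×10^8 J m⁻² K⁻¹.
Time required: Δt = C ΔT / F = 4.42×10^8 × 6.36 / 133 = 2.11×10^7 s.
In days: 2.11×10^7 s / (86400 s/day) = 244 days.

240 days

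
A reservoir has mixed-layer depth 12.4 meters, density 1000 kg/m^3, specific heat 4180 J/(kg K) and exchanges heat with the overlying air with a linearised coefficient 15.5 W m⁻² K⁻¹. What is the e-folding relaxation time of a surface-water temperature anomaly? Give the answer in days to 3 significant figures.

Areal heat capacity C = ρ c_p D = 1000 × 4180 × 12.4 = 5.18×10^7 J/(m^2 K).
Relaxation time τ = C / λ = 5.18×10^7 / 15.5 = 3.34×10^6 s.
In days: 3.34×10^6 s / (86400 s/day) = 38.7 days.

38.7 days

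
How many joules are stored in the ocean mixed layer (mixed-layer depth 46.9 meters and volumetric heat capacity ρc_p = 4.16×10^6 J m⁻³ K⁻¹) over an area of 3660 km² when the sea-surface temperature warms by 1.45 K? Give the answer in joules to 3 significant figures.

Areal heat capacity C = ρc_p × D = 4.16×10^6 × 46.9 = 1.95×10^8 J m⁻² K⁻¹.
Heat per unit area: q = C ΔT = 1.95×10^8 × 1.45 = 2.83×10^8 J/m².
Total heat: Q = q × A = 2.83×10^8 × (3660 × 10⁶ m²) = 1.04×10^18 J.

1.04×10^18 J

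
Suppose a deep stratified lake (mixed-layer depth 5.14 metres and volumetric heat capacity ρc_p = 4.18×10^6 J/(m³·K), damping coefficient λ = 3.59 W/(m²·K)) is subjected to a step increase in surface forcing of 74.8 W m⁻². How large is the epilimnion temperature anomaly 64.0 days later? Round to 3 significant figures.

12.6 K

Areal heat capacity C = ρc_p × D = 4.18×10^6 × 5.14 = 2.15×10^7 J/(m^2 K).
τ = C / λ = 2.15×10^7 / 3.59 = 5.98×10^6 s.
Equilibrium anomaly ΔT_eq = F / λ = 74.8 / 3.59 = 20.8 K.
t = 64.0 days = 5.53×10^6 s, so t/τ = 0.924.
ΔT(t) = ΔT_eq (1 − e^(−t/τ)) = 20.8 × (1 − e^−0.924) = 12.6 K.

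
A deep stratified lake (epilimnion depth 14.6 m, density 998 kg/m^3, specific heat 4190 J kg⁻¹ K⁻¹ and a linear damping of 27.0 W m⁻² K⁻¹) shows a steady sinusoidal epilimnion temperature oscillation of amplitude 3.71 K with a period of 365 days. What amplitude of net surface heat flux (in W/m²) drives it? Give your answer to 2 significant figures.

Areal heat capacity C = ρ c_p D = 998 × 4190 × 14.6 = 6.11×10^7 J m⁻² K⁻¹.
ω = 2π / 3.15×10^7 s = 1.99×10^-7 s⁻¹.
√((Cω)² + λ²) = √((12.2)² + 27.0²) = 29.6 W/(m²·K).
F₀ = A × √((Cω)²+λ²) = 3.71 × 29.6 = 110 W/m².

110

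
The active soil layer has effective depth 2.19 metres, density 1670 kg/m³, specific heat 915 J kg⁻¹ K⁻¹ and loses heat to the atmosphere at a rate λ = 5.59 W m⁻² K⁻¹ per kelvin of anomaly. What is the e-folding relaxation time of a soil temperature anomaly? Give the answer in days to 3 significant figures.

Areal heat capacity C = ρ c_p D = 1670 × 915 × 2.19 = 3.35×10^6 J/(m^2 K).
Relaxation time τ = C / λ = 3.35×10^6 / 5.59 = 5.99×10^5 s.
In days: 5.99×10^5 s / (86400 s/day) = 6.93 days.

6.93 days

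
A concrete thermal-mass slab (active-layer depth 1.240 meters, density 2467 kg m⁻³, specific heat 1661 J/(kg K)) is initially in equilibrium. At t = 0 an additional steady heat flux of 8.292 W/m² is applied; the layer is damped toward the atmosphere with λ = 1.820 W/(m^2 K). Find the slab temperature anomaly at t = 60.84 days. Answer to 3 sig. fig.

3.86 K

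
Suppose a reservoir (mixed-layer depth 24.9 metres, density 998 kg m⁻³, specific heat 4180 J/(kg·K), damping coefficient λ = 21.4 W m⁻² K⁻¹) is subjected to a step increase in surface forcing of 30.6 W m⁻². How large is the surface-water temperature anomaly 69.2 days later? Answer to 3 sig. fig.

Areal heat capacity C = ρ c_p D = 998 × 4180 × 24.9 = 1.04×10^8 J m⁻² K⁻¹.
τ = C / λ = 1.04×10^8 / 21.4 = 4.85×10^6 s.
Equilibrium anomaly ΔT_eq = F / λ = 30.6 / 21.4 = 1.43 K.
t = 69.2 days = 5.98×10^6 s, so t/τ = 1.23.
ΔT(t) = ΔT_eq (1 − e^(−t/τ)) = 1.43 × (1 − e^−1.23) = 1.01 K.

1.01 K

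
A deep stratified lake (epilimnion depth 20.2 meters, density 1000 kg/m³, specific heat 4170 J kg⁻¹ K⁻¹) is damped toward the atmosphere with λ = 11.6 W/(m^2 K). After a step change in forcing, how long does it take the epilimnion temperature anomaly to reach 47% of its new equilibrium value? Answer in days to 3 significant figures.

Areal heat capacity C = ρ c_p D = 1000 × 4170 × 20.2 = 8.42×10^7 J m⁻² K⁻¹.
τ = C / λ = 8.42×10^7 / 11.6 = 7.26×10^6 s.
Fraction reached: 1 − e^(−t/τ) = 0.47 ⇒ t = −τ ln(1 − 0.47) = τ × 0.635.
t = 4.61×10^6 s = 53.4 days.

53.4 days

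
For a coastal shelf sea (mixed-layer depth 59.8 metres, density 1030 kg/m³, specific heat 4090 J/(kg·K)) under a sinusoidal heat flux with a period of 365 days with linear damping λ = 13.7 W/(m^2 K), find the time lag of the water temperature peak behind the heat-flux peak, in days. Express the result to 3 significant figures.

75.8 days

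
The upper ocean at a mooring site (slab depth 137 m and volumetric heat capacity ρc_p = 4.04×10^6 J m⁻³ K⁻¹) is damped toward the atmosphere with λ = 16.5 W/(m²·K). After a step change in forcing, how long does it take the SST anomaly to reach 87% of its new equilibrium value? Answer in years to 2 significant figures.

2.2 years

Areal heat capacity C = ρc_p × D = 4.04×10^6 × 137 = 5.53×10^8 J/(m²·K).
τ = C / λ = 5.53×10^8 / 16.5 = 3.35×10^7 s.
Fraction reached: 1 − e^(−t/τ) = 0.87 ⇒ t = −τ ln(1 − 0.87) = τ × 2.04.
t = 6.84×10^7 s = 2.17 years.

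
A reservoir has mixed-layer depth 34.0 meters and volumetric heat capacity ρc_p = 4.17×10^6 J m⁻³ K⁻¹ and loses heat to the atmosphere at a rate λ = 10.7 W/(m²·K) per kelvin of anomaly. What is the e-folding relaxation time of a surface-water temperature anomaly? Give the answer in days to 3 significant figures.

Areal heat capacity C = ρc_p × D = 4.17×10^6 × 34.0 = 1.42×10^8 J/(m^2 K).
Relaxation time τ = C / λ = 1.42×10^8 / 10.7 = 1.33×10^7 s.
In days: 1.33×10^7 s / (86400 s/day) = 153 days.

153 days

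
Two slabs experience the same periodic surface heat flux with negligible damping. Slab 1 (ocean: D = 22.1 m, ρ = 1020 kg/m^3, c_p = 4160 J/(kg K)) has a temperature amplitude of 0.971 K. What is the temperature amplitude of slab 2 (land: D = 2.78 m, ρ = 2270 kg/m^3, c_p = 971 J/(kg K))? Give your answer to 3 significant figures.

C_ocean = 9.38×10^7 J/(m²·K); C_land = 6.13×10^6 J/(m²·K).
A ∝ 1/C ⇒ A_land = A_ocean × C_ocean/C_land = 0.971 × 15.3 = 14.9 K.

14.9 K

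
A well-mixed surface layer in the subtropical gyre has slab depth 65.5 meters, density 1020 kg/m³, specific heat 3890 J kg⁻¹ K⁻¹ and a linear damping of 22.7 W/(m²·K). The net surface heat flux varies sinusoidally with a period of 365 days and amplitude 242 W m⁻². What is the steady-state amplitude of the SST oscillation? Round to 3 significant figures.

Areal heat capacity C = ρ c_p D = 1020 × 3890 × 65.5 = 2.60×10^8 J/(m²·K).
Angular frequency ω = 2π / T = 2π / 3.15×10^7 s = 1.99×10^-7 s⁻¹.
√((Cω)² + λ²) = √((51.8)² + 22.7²) = 56.5 W/(m²·K).
Amplitude A = F₀ / √((Cω)²+λ²) = 242 / 56.5 = 4.28 K.

4.28 K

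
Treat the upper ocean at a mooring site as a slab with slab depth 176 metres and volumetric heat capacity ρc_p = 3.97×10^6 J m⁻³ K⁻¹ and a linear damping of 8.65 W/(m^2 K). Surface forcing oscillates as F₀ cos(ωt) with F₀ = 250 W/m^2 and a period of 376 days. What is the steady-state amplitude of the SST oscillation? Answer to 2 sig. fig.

1.8 K

Areal heat capacity C = ρc_p × D = 3.97×10^6 × 176 = 6.99×10^8 J m⁻² K⁻¹.
Angular frequency ω = 2π / T = 2π / 3.25×10^7 s = 1.93×10^-7 s⁻¹.
√((Cω)² + λ²) = √((135)² + 8.65²) = 135 W/(m²·K).
Amplitude A = F₀ / √((Cω)²+λ²) = 250 / 135 = 1.85 K.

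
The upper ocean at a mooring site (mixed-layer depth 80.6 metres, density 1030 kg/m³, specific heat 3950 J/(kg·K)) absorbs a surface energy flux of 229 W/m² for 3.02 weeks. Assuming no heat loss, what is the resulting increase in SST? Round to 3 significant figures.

1.28 K

Areal heat capacity C = ρ c_p D = 1030 × 3950 × 80.6 = 3.28×10^8 J/(m^2 K).
Net heat input Q = F Δt = 229 × (3.02 weeks × 6.048×10^5 s/week) = 4.18×10^8 J/m².
ΔT = Q / C = 4.18×10^8 / 3.28×10^8 = 1.28 K.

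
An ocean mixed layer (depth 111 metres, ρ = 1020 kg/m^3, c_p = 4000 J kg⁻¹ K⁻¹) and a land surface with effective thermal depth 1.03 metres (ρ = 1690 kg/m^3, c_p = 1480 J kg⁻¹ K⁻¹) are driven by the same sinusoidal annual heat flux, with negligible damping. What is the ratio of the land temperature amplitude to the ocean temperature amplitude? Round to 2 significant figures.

C_ocean = 1020 × 4000 × 111 = 4.53×10^8 J/(m²·K).
C_land = 1690 × 1480 × 1.03 = 2.58×10^6 J/(m²·K).
Undamped amplitude ∝ 1/C, so A_land/A_ocean = C_ocean/C_land = 176.

180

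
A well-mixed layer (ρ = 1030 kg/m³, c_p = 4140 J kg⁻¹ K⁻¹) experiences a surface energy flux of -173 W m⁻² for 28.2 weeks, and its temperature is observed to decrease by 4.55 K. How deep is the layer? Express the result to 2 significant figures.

150 m

Heat input Q = F Δt = -173 × 1.71×10^7 s = -2.95×10^9 J/m².
Required areal heat capacity C = Q / ΔT = 6.48×10^8 J/(m²·K).
Depth D = C / (ρ c_p) = 6.48×10^8 / (1030 × 4140) = 152 m.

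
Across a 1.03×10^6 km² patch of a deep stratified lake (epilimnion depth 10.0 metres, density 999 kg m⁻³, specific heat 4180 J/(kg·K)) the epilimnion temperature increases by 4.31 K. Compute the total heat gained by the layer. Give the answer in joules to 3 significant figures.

1.85×10^20 J

Areal heat capacity C = ρ c_p D = 999 × 4180 × 10.0 = 4.18×10^7 J m⁻² K⁻¹.
Heat per unit area: q = C ΔT = 4.18×10^7 × 4.31 = 1.80×10^8 J/m².
Total heat: Q = q × A = 1.80×10^8 × (1.03×10^6 × 10⁶ m²) = 1.85×10^20 J.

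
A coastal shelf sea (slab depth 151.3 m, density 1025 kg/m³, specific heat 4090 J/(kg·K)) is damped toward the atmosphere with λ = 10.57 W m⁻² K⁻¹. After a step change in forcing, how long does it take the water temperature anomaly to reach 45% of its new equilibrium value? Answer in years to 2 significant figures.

Areal heat capacity C = ρ c_p D = 1025 × 4090 × 151.3 = 6.34×10^8 J/(m²·K).
τ = C / λ = 6.34×10^8 / 10.57 = 6.00×10^7 s.
Fraction reached: 1 − e^(−t/τ) = 0.45 ⇒ t = −τ ln(1 − 0.45) = τ × 0.598.
t = 3.59×10^7 s = 1.14 years.

1.1 years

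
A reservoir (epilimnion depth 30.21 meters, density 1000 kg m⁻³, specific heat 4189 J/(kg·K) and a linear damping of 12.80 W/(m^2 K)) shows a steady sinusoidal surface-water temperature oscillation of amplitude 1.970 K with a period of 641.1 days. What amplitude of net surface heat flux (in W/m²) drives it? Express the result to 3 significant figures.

37.9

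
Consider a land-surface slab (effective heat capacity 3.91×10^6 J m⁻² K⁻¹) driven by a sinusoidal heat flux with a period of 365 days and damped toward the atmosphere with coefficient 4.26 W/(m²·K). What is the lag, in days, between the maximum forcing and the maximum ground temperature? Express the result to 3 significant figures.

Areal heat capacity C = 3.91×10^6 J m⁻² K⁻¹ (given).
ω = 2π / 3.15×10^7 s = 1.99×10^-7 s⁻¹.
Phase lag φ = arctan(Cω/λ) = arctan(0.779/4.26) = 0.181 rad.
Time lag = φ / ω = 0.181 / 1.99×10^-7 = 9.08×10^5 s = 10.5 days.

10.5 days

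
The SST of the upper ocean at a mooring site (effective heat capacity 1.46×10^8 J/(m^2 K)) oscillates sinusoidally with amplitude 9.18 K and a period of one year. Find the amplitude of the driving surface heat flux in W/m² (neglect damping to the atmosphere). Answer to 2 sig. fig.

270

Areal heat capacity C = 1.46×10^8 J/(m^2 K) (given).
ω = 2π / 3.15×10^7 s = 1.99×10^-7 s⁻¹.
Cω = 1.46×10^8 × 1.99×10^-7 = 29.1 W/(m²·K).
F₀ = A × Cω = 9.18 × 29.1 = 267 W/m².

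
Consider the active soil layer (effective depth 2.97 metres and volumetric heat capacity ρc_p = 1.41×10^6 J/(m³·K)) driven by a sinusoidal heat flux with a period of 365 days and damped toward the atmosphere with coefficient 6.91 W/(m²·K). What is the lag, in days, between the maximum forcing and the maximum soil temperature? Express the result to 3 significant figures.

6.98 days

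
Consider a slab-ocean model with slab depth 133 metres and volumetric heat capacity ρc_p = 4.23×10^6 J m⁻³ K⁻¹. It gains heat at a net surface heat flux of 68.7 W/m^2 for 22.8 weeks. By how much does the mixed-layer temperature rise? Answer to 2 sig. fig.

Areal heat capacity C = ρc_p × D = 4.23×10^6 × 133 = 5.63×10^8 J/(m²·K).
Net heat input Q = F Δt = 68.7 × (22.8 weeks × 6.048×10^5 s/week) = 9.47×10^8 J/m².
ΔT = Q / C = 9.47×10^8 / 5.63×10^8 = 1.68 K.

1.7 K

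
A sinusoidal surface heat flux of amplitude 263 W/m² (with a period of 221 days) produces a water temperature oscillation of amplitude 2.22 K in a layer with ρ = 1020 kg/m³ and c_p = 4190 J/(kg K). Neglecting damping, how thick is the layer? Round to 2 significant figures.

84 m

ω = 2π / 1.91×10^7 s = 3.29×10^-7 s⁻¹.
Required C = F₀ / (A ω) = 263 / (2.22 × 3.29×10^-7) = 3.60×10^8 J/(m²·K).
D = C / (ρ c_p) = 3.60×10^8 / (1020 × 4190) = 84.2 m.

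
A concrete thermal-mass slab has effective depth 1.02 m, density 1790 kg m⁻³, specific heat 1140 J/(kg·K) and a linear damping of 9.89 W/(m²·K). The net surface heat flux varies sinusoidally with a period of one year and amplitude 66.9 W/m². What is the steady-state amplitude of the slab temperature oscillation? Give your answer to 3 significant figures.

Areal heat capacity C = ρ c_p D = 1790 × 1140 × 1.02 = 2.08×10^6 J m⁻² K⁻¹.
Angular frequency ω = 2π / T = 2π / 3.15×10^7 s = 1.99×10^-7 s⁻¹.
√((Cω)² + λ²) = √((0.415)² + 9.89²) = 9.90 W/(m²·K).
Amplitude A = F₀ / √((Cω)²+λ²) = 66.9 / 9.90 = 6.76 K.

6.76 K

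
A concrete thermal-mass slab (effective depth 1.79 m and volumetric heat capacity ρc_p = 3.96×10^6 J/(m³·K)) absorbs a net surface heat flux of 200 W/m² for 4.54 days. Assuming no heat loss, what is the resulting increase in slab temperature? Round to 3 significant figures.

Areal heat capacity C = ρc_p × D = 3.96×10^6 × 1.79 = 7.09×10^6 J/(m²·K).
Net heat input Q = F Δt = 200 × (4.54 days × 86400 s/day) = 7.85×10^7 J/m².
ΔT = Q / C = 7.85×10^7 / 7.09×10^6 = 11.1 K.

11.1 K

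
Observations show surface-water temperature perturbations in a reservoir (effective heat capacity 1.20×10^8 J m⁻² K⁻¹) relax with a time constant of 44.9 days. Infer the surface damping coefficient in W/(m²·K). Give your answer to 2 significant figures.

31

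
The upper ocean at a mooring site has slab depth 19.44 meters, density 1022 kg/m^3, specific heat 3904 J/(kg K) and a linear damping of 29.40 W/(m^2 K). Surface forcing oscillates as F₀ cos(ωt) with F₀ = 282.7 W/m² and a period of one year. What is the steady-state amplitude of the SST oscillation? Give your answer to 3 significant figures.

8.51 K

Areal heat capacity C = ρ c_p D = 1022 × 3904 × 19.44 = 7.76×10^7 J/(m^2 K).
Angular frequency ω = 2π / T = 2π / 3.15×10^7 s = 1.99×10^-7 s⁻¹.
√((Cω)² + λ²) = √((15.5)² + 29.40²) = 33.2 W/(m²·K).
Amplitude A = F₀ / √((Cω)²+λ²) = 282.7 / 33.2 = 8.51 K.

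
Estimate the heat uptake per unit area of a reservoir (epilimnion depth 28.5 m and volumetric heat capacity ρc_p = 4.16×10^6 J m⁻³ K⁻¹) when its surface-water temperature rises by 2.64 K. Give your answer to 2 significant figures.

3.1×10^8

Areal heat capacity C = ρc_p × D = 4.16×10^6 × 28.5 = 1.19×10^8 J/(m²·K).
ΔQ = C ΔT = 1.19×10^8 × 2.64 = 3.13×10^8 J/m².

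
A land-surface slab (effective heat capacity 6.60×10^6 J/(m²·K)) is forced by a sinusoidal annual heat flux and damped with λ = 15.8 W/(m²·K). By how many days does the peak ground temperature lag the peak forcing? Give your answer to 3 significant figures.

4.82 days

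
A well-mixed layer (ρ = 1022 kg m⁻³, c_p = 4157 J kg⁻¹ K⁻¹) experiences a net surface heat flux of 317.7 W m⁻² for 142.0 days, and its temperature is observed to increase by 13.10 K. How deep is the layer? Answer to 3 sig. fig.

70.0 m

Heat input Q = F Δt = 317.7 × 1.23×10^7 s = 3.90×10^9 J/m².
Required areal heat capacity C = Q / ΔT = 2.98×10^8 J/(m²·K).
Depth D = C / (ρ c_p) = 2.98×10^8 / (1022 × 4157) = 70.0 m.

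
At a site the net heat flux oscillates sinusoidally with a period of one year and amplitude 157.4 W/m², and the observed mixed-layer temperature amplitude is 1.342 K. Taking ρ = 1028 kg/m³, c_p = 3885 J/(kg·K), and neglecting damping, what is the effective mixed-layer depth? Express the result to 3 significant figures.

ω = 2π / 3.15×10^7 s = 1.99×10^-7 s⁻¹.
Required C = F₀ / (A ω) = 157.4 / (1.342 × 1.99×10^-7) = 5.89×10^8 J/(m²·K).
D = C / (ρ c_p) = 5.89×10^8 / (1028 × 3885) = 147 m.

147 m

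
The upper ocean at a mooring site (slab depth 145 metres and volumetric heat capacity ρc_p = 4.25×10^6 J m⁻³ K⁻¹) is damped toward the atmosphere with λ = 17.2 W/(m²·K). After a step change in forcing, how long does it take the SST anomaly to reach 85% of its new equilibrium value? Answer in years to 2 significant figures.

Areal heat capacity C = ρc_p × D = 4.25×10^6 × 145 = 6.16×10^8 J m⁻² K⁻¹.
τ = C / λ = 6.16×10^8 / 17.2 = 3.58×10^7 s.
Fraction reached: 1 − e^(−t/τ) = 0.85 ⇒ t = −τ ln(1 − 0.85) = τ × 1.90.
t = 6.80×10^7 s = 2.15 years.

2.2 years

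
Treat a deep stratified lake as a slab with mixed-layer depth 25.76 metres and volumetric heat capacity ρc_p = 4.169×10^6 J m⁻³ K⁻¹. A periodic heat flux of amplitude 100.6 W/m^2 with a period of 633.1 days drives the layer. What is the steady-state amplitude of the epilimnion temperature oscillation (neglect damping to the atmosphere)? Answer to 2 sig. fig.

Areal heat capacity C = ρc_p × D = 4.169×10^6 × 25.76 = 1.07×10^8 J/(m²·K).
Angular frequency ω = 2π / T = 2π / 5.47×10^7 s = 1.15×10^-7 s⁻¹.
Cω = 1.07×10^8 × 1.15×10^-7 = 12.3 W/(m²·K).
Amplitude A = F₀ / (Cω) = 100.6 / 12.3 = 8.16 K.

8.2 K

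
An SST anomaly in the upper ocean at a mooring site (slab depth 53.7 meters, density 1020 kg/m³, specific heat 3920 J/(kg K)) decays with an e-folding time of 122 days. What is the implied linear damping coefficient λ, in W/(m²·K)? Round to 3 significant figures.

Areal heat capacity C = ρ c_p D = 1020 × 3920 × 53.7 = 2.15×10^8 J/(m^2 K).
τ = 122 days = 1.05×10^7 s.
λ = C / τ = 2.15×10^8 / 1.05×10^7 = 20.4 W/(m²·K).

20.4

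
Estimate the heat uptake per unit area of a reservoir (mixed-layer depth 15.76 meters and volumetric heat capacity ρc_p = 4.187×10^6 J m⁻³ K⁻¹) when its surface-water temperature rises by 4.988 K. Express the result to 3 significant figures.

3.29×10^8

Areal heat capacity C = ρc_p × D = 4.187×10^6 × 15.76 = 6.60×10^7 J m⁻² K⁻¹.
ΔQ = C ΔT = 6.60×10^7 × 4.988 = 3.29×10^8 J/m².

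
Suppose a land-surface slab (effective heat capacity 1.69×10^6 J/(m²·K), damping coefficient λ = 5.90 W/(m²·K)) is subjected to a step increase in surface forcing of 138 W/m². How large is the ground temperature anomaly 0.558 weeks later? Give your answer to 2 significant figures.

16 K

Areal heat capacity C = 1.69×10^6 J/(m²·K) (given).
τ = C / λ = 1.69×10^6 / 5.90 = 2.86×10^5 s.
Equilibrium anomaly ΔT_eq = F / λ = 138 / 5.90 = 23.4 K.
t = 0.558 weeks = 3.37×10^5 s, so t/τ = 1.18.
ΔT(t) = ΔT_eq (1 − e^(−t/τ)) = 23.4 × (1 − e^−1.18) = 16.2 K.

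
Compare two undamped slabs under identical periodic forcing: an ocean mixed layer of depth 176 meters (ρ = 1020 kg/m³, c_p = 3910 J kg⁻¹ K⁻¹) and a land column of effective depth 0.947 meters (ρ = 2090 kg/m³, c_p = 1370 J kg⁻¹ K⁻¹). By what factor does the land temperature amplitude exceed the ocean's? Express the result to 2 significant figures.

C_ocean = 1020 × 3910 × 176 = 7.02×10^8 J/(m²·K).
C_land = 2090 × 1370 × 0.947 = 2.71×10^6 J/(m²·K).
Undamped amplitude ∝ 1/C, so A_land/A_ocean = C_ocean/C_land = 259.

260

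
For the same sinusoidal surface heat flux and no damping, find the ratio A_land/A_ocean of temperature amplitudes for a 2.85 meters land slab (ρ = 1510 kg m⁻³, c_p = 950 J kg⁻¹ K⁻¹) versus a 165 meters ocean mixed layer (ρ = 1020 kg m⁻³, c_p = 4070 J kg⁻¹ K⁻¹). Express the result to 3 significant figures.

168

C_ocean = 1020 × 4070 × 165 = 6.85×10^8 J/(m²·K).
C_land = 1510 × 950 × 2.85 = 4.09×10^6 J/(m²·K).
Undamped amplitude ∝ 1/C, so A_land/A_ocean = C_ocean/C_land = 168.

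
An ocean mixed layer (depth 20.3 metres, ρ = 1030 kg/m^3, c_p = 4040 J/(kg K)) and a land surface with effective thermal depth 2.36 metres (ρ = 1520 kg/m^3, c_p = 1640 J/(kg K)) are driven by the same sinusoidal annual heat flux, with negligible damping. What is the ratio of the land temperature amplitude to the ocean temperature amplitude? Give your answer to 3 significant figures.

C_ocean = 1030 × 4040 × 20.3 = 8.45×10^7 J/(m²·K).
C_land = 1520 × 1640 × 2.36 = 5.88×10^6 J/(m²·K).
Undamped amplitude ∝ 1/C, so A_land/A_ocean = C_ocean/C_land = 14.4.

14.4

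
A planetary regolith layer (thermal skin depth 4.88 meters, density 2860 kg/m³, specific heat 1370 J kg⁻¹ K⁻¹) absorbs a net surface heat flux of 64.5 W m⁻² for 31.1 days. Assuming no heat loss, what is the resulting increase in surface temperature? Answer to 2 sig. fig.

9.1 K

Areal heat capacity C = ρ c_p D = 2860 × 1370 × 4.88 = 1.91×10^7 J/(m²·K).
Net heat input Q = F Δt = 64.5 × (31.1 days × 86400 s/day) = 1.73×10^8 J/m².
ΔT = Q / C = 1.73×10^8 / 1.91×10^7 = 9.06 K.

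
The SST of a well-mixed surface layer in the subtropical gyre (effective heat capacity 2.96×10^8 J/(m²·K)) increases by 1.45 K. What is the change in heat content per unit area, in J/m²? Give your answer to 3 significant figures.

4.29×10^8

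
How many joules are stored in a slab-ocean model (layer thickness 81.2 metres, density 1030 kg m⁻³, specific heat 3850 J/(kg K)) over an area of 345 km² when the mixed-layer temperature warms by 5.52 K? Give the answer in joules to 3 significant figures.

6.13×10^17 J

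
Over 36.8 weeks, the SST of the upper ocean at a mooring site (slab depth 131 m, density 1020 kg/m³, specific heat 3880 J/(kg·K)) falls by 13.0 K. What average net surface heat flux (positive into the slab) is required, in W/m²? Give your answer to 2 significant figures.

Areal heat capacity C = ρ c_p D = 1020 × 3880 × 131 = 5.18×10^8 J/(m²·K).
Required heat per unit area: Q = C ΔT = 5.18×10^8 × -13.0 = -6.74×10^9 J/m².
Flux F = Q / Δt = -6.74×10^9 / 2.23×10^7 s = -303 W/m².

-300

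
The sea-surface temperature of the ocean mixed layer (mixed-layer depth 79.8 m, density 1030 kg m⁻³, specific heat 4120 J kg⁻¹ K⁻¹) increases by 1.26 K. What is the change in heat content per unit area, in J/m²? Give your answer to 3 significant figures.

4.27×10^8

Areal heat capacity C = ρ c_p D = 1030 × 4120 × 79.8 = 3.39×10^8 J/(m²·K).
ΔQ = C ΔT = 3.39×10^8 × 1.26 = 4.27×10^8 J/m².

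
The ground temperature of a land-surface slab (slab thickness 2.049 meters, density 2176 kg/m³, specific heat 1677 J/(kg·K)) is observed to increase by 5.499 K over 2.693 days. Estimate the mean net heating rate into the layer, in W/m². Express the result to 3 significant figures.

177

Areal heat capacity C = ρ c_p D = 2176 × 1677 × 2.049 = 7.48×10^6 J/(m^2 K).
Required heat per unit area: Q = C ΔT = 7.48×10^6 × 5.499 = 4.11×10^7 J/m².
Flux F = Q / Δt = 4.11×10^7 / 2.33×10^5 s = 177 W/m².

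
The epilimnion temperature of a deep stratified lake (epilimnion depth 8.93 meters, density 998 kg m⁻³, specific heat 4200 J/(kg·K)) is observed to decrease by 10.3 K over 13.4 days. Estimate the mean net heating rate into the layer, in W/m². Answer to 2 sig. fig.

Areal heat capacity C = ρ c_p D = 998 × 4200 × 8.93 = 3.74×10^7 J m⁻² K⁻¹.
Required heat per unit area: Q = C ΔT = 3.74×10^7 × -10.3 = -3.86×10^8 J/m².
Flux F = Q / Δt = -3.86×10^8 / 1.16×10^6 s = -333 W/m².

-330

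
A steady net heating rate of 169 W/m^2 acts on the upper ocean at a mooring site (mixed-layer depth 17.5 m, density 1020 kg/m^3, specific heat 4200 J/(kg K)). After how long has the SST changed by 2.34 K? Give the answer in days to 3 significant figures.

12.0 days

Areal heat capacity C = ρ c_p D = 1020 × 4200 × 17.5 = 7.50×10^7 J/(m²·K).
Time required: Δt = C ΔT / F = 7.50×10^7 × 2.34 / 169 = 1.04×10^6 s.
In days: 1.04×10^6 s / (86400 s/day) = 12.0 days.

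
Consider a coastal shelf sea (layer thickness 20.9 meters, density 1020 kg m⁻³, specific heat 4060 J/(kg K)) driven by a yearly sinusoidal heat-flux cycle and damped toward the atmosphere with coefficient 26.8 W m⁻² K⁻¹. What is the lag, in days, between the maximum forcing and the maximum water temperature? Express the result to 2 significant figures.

Areal heat capacity C = ρ c_p D = 1020 × 4060 × 20.9 = 8.66×10^7 J/(m²·K).
ω = 2π / 3.15×10^7 s = 1.99×10^-7 s⁻¹.
Phase lag φ = arctan(Cω/λ) = arctan(17.2/26.8) = 0.572 rad.
Time lag = φ / ω = 0.572 / 1.99×10^-7 = 2.87×10^6 s = 33.2 days.

33 days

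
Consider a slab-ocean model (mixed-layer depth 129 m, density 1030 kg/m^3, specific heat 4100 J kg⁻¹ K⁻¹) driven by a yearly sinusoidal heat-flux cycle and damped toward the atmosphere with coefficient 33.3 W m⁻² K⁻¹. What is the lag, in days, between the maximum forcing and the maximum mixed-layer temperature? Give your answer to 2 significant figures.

Areal heat capacity C = ρ c_p D = 1030 × 4100 × 129 = 5.45×10^8 J/(m²·K).
ω = 2π / 3.15×10^7 s = 1.99×10^-7 s⁻¹.
Phase lag φ = arctan(Cω/λ) = arctan(109/33.3) = 1.27 rad.
Time lag = φ / ω = 1.27 / 1.99×10^-7 = 6.39×10^6 s = 74.0 days.

74 days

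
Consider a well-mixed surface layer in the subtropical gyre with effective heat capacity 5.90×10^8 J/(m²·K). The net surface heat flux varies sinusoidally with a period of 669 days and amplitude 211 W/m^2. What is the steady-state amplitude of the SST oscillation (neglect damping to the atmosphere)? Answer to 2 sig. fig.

Areal heat capacity C = 5.90×10^8 J/(m²·K) (given).
Angular frequency ω = 2π / T = 2π / 5.78×10^7 s = 1.09×10^-7 s⁻¹.
Cω = 5.90×10^8 × 1.09×10^-7 = 64.1 W/(m²·K).
Amplitude A = F₀ / (Cω) = 211 / 64.1 = 3.29 K.

3.3 K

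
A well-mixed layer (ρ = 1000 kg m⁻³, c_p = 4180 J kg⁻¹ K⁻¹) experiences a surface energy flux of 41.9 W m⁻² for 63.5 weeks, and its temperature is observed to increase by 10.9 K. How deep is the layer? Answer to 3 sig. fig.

35.3 m

Heat input Q = F Δt = 41.9 × 3.84×10^7 s = 1.61×10^9 J/m².
Required areal heat capacity C = Q / ΔT = 1.48×10^8 J/(m²·K).
Depth D = C / (ρ c_p) = 1.48×10^8 / (1000 × 4180) = 35.3 m.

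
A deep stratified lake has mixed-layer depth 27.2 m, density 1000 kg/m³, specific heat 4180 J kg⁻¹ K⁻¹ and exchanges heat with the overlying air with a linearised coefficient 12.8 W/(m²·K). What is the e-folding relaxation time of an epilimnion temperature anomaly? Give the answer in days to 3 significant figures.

103 days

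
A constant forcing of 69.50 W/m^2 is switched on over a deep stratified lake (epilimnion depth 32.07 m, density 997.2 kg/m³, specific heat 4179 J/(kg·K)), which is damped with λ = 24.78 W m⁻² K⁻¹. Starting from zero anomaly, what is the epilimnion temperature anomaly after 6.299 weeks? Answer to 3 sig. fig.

Areal heat capacity C = ρ c_p D = 997.2 × 4179 × 32.07 = 1.34×10^8 J/(m^2 K).
τ = C / λ = 1.34×10^8 / 24.78 = 5.39×10^6 s.
Equilibrium anomaly ΔT_eq = F / λ = 69.50 / 24.78 = 2.80 K.
t = 6.299 weeks = 3.81×10^6 s, so t/τ = 0.706.
ΔT(t) = ΔT_eq (1 − e^(−t/τ)) = 2.80 × (1 − e^−0.706) = 1.42 K.

1.42 K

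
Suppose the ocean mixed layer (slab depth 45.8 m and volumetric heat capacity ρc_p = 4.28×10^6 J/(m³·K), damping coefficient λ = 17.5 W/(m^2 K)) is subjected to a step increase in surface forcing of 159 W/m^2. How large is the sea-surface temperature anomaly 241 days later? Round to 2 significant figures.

7.7 K

Areal heat capacity C = ρc_p × D = 4.28×10^6 × 45.8 = 1.96×10^8 J/(m^2 K).
τ = C / λ = 1.96×10^8 / 17.5 = 1.12×10^7 s.
Equilibrium anomaly ΔT_eq = F / λ = 159 / 17.5 = 9.09 K.
t = 241 days = 2.08×10^7 s, so t/τ = 1.86.
ΔT(t) = ΔT_eq (1 − e^(−t/τ)) = 9.09 × (1 − e^−1.86) = 7.67 K.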